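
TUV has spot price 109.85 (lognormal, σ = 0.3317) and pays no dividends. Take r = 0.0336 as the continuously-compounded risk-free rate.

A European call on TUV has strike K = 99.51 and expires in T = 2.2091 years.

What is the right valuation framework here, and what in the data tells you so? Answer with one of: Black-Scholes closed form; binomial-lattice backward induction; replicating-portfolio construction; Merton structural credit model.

Key observation: the instrument is a plain European call (strike 99.51) on a lognormal asset; the exact continuous-time formula applies directly.

framework: Black-Scholes closed form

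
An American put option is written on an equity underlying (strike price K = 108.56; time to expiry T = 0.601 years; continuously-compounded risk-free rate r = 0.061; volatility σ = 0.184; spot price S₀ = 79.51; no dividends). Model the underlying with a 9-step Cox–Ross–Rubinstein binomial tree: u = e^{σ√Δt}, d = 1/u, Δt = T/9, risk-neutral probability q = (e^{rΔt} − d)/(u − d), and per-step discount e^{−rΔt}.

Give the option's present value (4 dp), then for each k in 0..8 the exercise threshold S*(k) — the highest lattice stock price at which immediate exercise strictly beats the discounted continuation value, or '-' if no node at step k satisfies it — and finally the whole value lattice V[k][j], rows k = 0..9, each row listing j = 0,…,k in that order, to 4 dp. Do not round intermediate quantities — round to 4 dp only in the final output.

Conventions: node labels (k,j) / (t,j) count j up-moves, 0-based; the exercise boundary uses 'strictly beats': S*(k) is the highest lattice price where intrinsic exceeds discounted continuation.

price = 29.0500
boundary = 79.5100 83.3819 87.4423 91.7005 96.1660 91.7005 96.1660 100.8489 96.1660
tree:
29.0500
32.7421 25.1781
36.2627 29.0500 21.1177
39.6199 32.7421 25.1781 16.8595
42.8211 36.2627 29.0500 21.1177 12.3940
45.8738 39.6199 32.7421 25.1781 16.8595 8.1642
48.7846 42.8211 36.2627 29.0500 21.1177 12.3940 4.4913
51.5603 45.8738 39.6199 32.7421 25.1781 16.8595 7.7111 1.6822
54.2071 48.7846 42.8211 36.2627 29.0500 21.1177 12.3940 3.6016 0.0000
56.7310 51.5603 45.8738 39.6199 32.7421 25.1781 16.8595 7.7111 0.0000 0.0000

Δt=0.06678  u=1.04870  d=0.95356  q=0.53102  discount=0.99593
step 9 (expiry): payoffs max(K−S,0) = 56.7310 51.5603 45.8738 39.6199 32.7421 25.1781 16.8595 7.7111 0.0000 0.0000
step 8: (k=8,j=0): S=54.3529, K−S=54.2071, hold=53.7658 ⇒ V=54.2071 exercise | (k=8,j=1): S=59.7754, K−S=48.7846, hold=48.3433 ⇒ V=48.7846 exercise | (k=8,j=2): S=65.7389, K−S=42.8211, hold=42.3798 ⇒ V=42.8211 exercise | (k=8,j=3): S=72.2973, K−S=36.2627, hold=35.8214 ⇒ V=36.2627 exercise | (k=8,j=4): S=79.5100, K−S=29.0500, hold=28.6087 ⇒ V=29.0500 exercise | (k=8,j=5): S=87.4423, K−S=21.1177, hold=20.6764 ⇒ V=21.1177 exercise | (k=8,j=6): S=96.1660, K−S=12.3940, hold=11.9527 ⇒ V=12.3940 exercise | (k=8,j=7): S=105.7599, K−S=2.8001, hold=3.6016 ⇒ V=3.6016 continue | (k=8,j=8): S=116.3111, K−S=0.0000, hold=0.0000 ⇒ V=0.0000 continue  boundary S*=96.1660
step 7: (k=7,j=0): S=56.9997, K−S=51.5603, hold=51.1190 ⇒ V=51.5603 exercise | (k=7,j=1): S=62.6862, K−S=45.8738, hold=45.4324 ⇒ V=45.8738 exercise | (k=7,j=2): S=68.9401, K−S=39.6199, hold=39.1786 ⇒ V=39.6199 exercise | (k=7,j=3): S=75.8179, K−S=32.7421, hold=32.3008 ⇒ V=32.7421 exercise | (k=7,j=4): S=83.3819, K−S=25.1781, hold=24.7368 ⇒ V=25.1781 exercise | (k=7,j=5): S=91.7005, K−S=16.8595, hold=16.4182 ⇒ V=16.8595 exercise | (k=7,j=6): S=100.8489, K−S=7.7111, hold=7.6937 ⇒ V=7.7111 exercise | (k=7,j=7): S=110.9101, K−S=0.0000, hold=1.6822 ⇒ V=1.6822 continue  boundary S*=100.8489
step 6: (k=6,j=0): S=59.7754, K−S=48.7846, hold=48.3433 ⇒ V=48.7846 exercise | (k=6,j=1): S=65.7389, K−S=42.8211, hold=42.3798 ⇒ V=42.8211 exercise | (k=6,j=2): S=72.2973, K−S=36.2627, hold=35.8214 ⇒ V=36.2627 exercise | (k=6,j=3): S=79.5100, K−S=29.0500, hold=28.6087 ⇒ V=29.0500 exercise | (k=6,j=4): S=87.4423, K−S=21.1177, hold=20.6764 ⇒ V=21.1177 exercise | (k=6,j=5): S=96.1660, K−S=12.3940, hold=11.9527 ⇒ V=12.3940 exercise | (k=6,j=6): S=105.7599, K−S=2.8001, hold=4.4913 ⇒ V=4.4913 continue  boundary S*=96.1660
step 5: (k=5,j=0): S=62.6862, K−S=45.8738, hold=45.4324 ⇒ V=45.8738 exercise | (k=5,j=1): S=68.9401, K−S=39.6199, hold=39.1786 ⇒ V=39.6199 exercise | (k=5,j=2): S=75.8179, K−S=32.7421, hold=32.3008 ⇒ V=32.7421 exercise | (k=5,j=3): S=83.3819, K−S=25.1781, hold=24.7368 ⇒ V=25.1781 exercise | (k=5,j=4): S=91.7005, K−S=16.8595, hold=16.4182 ⇒ V=16.8595 exercise | (k=5,j=5): S=100.8489, K−S=7.7111, hold=8.1642 ⇒ V=8.1642 continue  boundary S*=91.7005
step 4: (k=4,j=0): S=65.7389, K−S=42.8211, hold=42.3798 ⇒ V=42.8211 exercise | (k=4,j=1): S=72.2973, K−S=36.2627, hold=35.8214 ⇒ V=36.2627 exercise | (k=4,j=2): S=79.5100, K−S=29.0500, hold=28.6087 ⇒ V=29.0500 exercise | (k=4,j=3): S=87.4423, K−S=21.1177, hold=20.6764 ⇒ V=21.1177 exercise | (k=4,j=4): S=96.1660, K−S=12.3940, hold=12.1924 ⇒ V=12.3940 exercise  boundary S*=96.1660
step 3: (k=3,j=0): S=68.9401, K−S=39.6199, hold=39.1786 ⇒ V=39.6199 exercise | (k=3,j=1): S=75.8179, K−S=32.7421, hold=32.3008 ⇒ V=32.7421 exercise | (k=3,j=2): S=83.3819, K−S=25.1781, hold=24.7368 ⇒ V=25.1781 exercise | (k=3,j=3): S=91.7005, K−S=16.8595, hold=16.4182 ⇒ V=16.8595 exercise  boundary S*=91.7005
step 2: (k=2,j=0): S=72.2973, K−S=36.2627, hold=35.8214 ⇒ V=36.2627 exercise | (k=2,j=1): S=79.5100, K−S=29.0500, hold=28.6087 ⇒ V=29.0500 exercise | (k=2,j=2): S=87.4423, K−S=21.1177, hold=20.6764 ⇒ V=21.1177 exercise  boundary S*=87.4423
step 1: (k=1,j=0): S=75.8179, K−S=32.7421, hold=32.3008 ⇒ V=32.7421 exercise | (k=1,j=1): S=83.3819, K−S=25.1781, hold=24.7368 ⇒ V=25.1781 exercise  boundary S*=83.3819
step 0: (k=0,j=0): S=79.5100, K−S=29.0500, hold=28.6087 ⇒ V=29.0500 exercise  boundary S*=79.5100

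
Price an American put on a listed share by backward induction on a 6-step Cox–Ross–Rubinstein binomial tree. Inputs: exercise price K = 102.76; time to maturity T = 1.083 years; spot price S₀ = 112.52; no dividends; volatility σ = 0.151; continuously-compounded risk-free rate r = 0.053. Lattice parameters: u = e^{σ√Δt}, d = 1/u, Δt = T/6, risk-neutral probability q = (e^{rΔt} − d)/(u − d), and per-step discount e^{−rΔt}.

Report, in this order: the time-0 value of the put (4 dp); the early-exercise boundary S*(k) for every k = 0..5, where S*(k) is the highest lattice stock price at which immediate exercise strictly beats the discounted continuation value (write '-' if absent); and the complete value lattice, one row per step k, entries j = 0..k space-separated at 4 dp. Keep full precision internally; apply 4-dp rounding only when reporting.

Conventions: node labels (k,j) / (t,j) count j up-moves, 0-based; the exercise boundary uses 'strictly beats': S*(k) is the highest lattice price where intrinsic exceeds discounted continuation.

Δt=0.18050, u=1.06626, d=0.93786, q=0.55883, disc=e^(-rΔt)=0.99048
k=6 terminal: V=max(K-S,0) → 26.1893 15.7068 3.7891 0.0000 0.0000 0.0000 0.0000
k=5: j=0 S=81.6439 intr=21.1161 cont=20.1377 V=21.1161[EX]; j=1 S=92.8210 intr=9.9390 cont=8.9607 V=9.9390[EX]; j=2 S=105.5282 intr=0.0000 cont=1.6557 V=1.6557[hold]; j=3 S=119.9750 intr=0.0000 cont=0.0000 V=0.0000[hold]; j=4 S=136.3997 intr=0.0000 cont=0.0000 V=0.0000[hold]; j=5 S=155.0728 intr=0.0000 cont=0.0000 V=0.0000[hold]  S*(5)=92.8210
k=4: j=0 S=87.0532 intr=15.7068 cont=14.7284 V=15.7068[EX]; j=1 S=98.9709 intr=3.7891 cont=5.2595 V=5.2595[hold]; j=2 S=112.5200 intr=0.0000 cont=0.7235 V=0.7235[hold]; j=3 S=127.9240 intr=0.0000 cont=0.0000 V=0.0000[hold]; j=4 S=145.4369 intr=0.0000 cont=0.0000 V=0.0000[hold]  S*(4)=87.0532
k=3: j=0 S=92.8210 intr=9.9390 cont=9.7745 V=9.9390[EX]; j=1 S=105.5282 intr=0.0000 cont=2.6987 V=2.6987[hold]; j=2 S=119.9750 intr=0.0000 cont=0.3161 V=0.3161[hold]; j=3 S=136.3997 intr=0.0000 cont=0.0000 V=0.0000[hold]  S*(3)=92.8210
k=2: j=0 S=98.9709 intr=3.7891 cont=5.8368 V=5.8368[hold]; j=1 S=112.5200 intr=0.0000 cont=1.3542 V=1.3542[hold]; j=2 S=127.9240 intr=0.0000 cont=0.1381 V=0.1381[hold]  S*(2)=-
k=1: j=0 S=105.5282 intr=0.0000 cont=3.3000 V=3.3000[hold]; j=1 S=119.9750 intr=0.0000 cont=0.6682 V=0.6682[hold]  S*(1)=-
k=0: j=0 S=112.5200 intr=0.0000 cont=1.8119 V=1.8119[hold]  S*(0)=-

price = 1.8119
boundary = - - - 92.8210 87.0532 92.8210
tree:
1.8119
3.3000 0.6682
5.8368 1.3542 0.1381
9.9390 2.6987 0.3161 0.0000
15.7068 5.2595 0.7235 0.0000 0.0000
21.1161 9.9390 1.6557 0.0000 0.0000 0.0000
26.1893 15.7068 3.7891 0.0000 0.0000 0.0000 0.0000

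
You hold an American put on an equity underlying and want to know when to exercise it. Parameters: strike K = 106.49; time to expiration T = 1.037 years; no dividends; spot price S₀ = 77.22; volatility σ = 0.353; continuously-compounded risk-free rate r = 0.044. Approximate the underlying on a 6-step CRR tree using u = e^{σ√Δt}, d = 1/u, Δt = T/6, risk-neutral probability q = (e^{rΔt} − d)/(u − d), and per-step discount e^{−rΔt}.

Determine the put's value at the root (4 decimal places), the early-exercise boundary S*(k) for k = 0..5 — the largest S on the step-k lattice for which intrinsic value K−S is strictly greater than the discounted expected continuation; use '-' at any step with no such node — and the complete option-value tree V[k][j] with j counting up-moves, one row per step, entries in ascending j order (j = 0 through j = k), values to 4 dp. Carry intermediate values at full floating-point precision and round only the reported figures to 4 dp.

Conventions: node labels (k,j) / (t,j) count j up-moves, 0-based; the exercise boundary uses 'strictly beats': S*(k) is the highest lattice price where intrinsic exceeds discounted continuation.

price = 30.3620
boundary = - 66.6800 57.5786 66.6800 77.2200 89.4260
tree:
30.3620
39.8100 20.9742
48.9114 29.5902 12.3083
56.7705 39.8100 19.3848 5.1141
63.5568 48.9114 29.2700 9.3694 0.7523
69.4169 56.7705 39.8100 17.0640 1.4843 0.0000
74.4771 63.5568 48.9114 29.2700 2.9285 0.0000 0.0000

params: Δt=0.17283 u=1.15807 d=0.86351 q=0.48929 e^(-rΔt)=0.99242
t_6 payoffs: 74.4771 63.5568 48.9114 29.2700 2.9285 0.0000 0.0000
t_5: node(5,0) S=37.0731 payoff=69.4169 vs cont=68.6102 → 69.4169 [stop]  node(5,1) S=49.7195 payoff=56.7705 vs cont=55.9637 → 56.7705 [stop]  node(5,2) S=66.6800 payoff=39.8100 vs cont=39.0033 → 39.8100 [stop]  node(5,3) S=89.4260 payoff=17.0640 vs cont=16.2572 → 17.0640 [stop]  node(5,4) S=119.9313 payoff=0.0000 vs cont=1.4843 → 1.4843 [wait]  node(5,5) S=160.8426 payoff=0.0000 vs cont=0.0000 → 0.0000 [wait]  ⇒ S*(5)=89.4260
t_4: node(4,0) S=42.9332 payoff=63.5568 vs cont=62.7501 → 63.5568 [stop]  node(4,1) S=57.5786 payoff=48.9114 vs cont=48.1046 → 48.9114 [stop]  node(4,2) S=77.2200 payoff=29.2700 vs cont=28.4633 → 29.2700 [stop]  node(4,3) S=103.5615 payoff=2.9285 vs cont=9.3694 → 9.3694 [wait]  node(4,4) S=138.8886 payoff=0.0000 vs cont=0.7523 → 0.7523 [wait]  ⇒ S*(4)=77.2200
t_3: node(3,0) S=49.7195 payoff=56.7705 vs cont=55.9637 → 56.7705 [stop]  node(3,1) S=66.6800 payoff=39.8100 vs cont=39.0033 → 39.8100 [stop]  node(3,2) S=89.4260 payoff=17.0640 vs cont=19.3848 → 19.3848 [wait]  node(3,3) S=119.9313 payoff=0.0000 vs cont=5.1141 → 5.1141 [wait]  ⇒ S*(3)=66.6800
t_2: node(2,0) S=57.5786 payoff=48.9114 vs cont=48.1046 → 48.9114 [stop]  node(2,1) S=77.2200 payoff=29.2700 vs cont=29.5902 → 29.5902 [wait]  node(2,2) S=103.5615 payoff=2.9285 vs cont=12.3083 → 12.3083 [wait]  ⇒ S*(2)=57.5786
t_1: node(1,0) S=66.6800 payoff=39.8100 vs cont=39.1588 → 39.8100 [stop]  node(1,1) S=89.4260 payoff=17.0640 vs cont=20.9742 → 20.9742 [wait]  ⇒ S*(1)=66.6800
t_0: node(0,0) S=77.2200 payoff=29.2700 vs cont=30.3620 → 30.3620 [wait]  ⇒ S*(0)=-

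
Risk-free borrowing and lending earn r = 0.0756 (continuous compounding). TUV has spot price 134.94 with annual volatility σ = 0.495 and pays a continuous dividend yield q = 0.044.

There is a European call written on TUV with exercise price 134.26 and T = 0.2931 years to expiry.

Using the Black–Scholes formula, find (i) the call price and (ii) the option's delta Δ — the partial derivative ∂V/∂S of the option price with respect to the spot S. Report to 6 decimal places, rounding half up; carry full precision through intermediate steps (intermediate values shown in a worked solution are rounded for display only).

price = 15.064922
Δ = 0.566970

σ√T = 0.495·√0.2931 = 0.267987
d₁ = (ln(S/K) + (r−q+σ²/2)T) / (σ√T) = (ln(134.94/134.26) + (0.0756−0.044+0.495²/2)·0.2931) / 0.267987 = (0.005052 + 0.045170) / 0.267987 = 0.187406
d₂ = d₁ − σ√T = 0.187406 − 0.267987 = -0.080580
e^{−rT} = 0.978085
e^{−qT} = 0.987186
N(d₁) = 0.574329,  N(d₂) = 0.467888
Call price V = S·e^{−qT}·N(d₁) − K·e^{−rT}·N(d₂) = 76.506898 − 61.441977 = 15.064922
Δ = e^{−qT}·N(d₁) = 0.566970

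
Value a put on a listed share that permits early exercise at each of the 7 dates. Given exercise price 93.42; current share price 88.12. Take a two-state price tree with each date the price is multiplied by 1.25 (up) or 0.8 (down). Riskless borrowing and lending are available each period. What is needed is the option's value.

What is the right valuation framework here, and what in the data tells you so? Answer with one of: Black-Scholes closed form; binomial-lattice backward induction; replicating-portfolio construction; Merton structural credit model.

framework: binomial-lattice backward induction

Key observation: the defining feature is the embedded early-exercise option across 7 discrete dates on the spot-88.12 tree; pricing the strike-93.42 put means working backward with an exercise test at every node.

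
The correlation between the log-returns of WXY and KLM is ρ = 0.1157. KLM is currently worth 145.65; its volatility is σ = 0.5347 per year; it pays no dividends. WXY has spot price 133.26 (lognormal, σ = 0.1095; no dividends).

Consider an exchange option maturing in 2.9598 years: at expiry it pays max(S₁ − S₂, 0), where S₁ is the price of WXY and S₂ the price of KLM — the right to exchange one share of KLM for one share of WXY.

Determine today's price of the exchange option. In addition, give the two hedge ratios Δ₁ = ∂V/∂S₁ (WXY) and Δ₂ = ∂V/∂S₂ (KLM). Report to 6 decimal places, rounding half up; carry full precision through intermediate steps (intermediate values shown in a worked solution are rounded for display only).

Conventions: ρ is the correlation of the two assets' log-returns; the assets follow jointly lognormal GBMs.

exchange price = 43.324330
Δ1 = 0.641244
Δ2 = -0.289240

σ_eff = √(σ₁² + σ₂² − 2ρσ₁σ₂) = √(0.1095² + 0.5347² − 2·0.1157·0.1095·0.5347) = 0.533241
d₁ = (ln(S₁/S₂) + (q₂ − q₁ + σ_eff²/2)T) / (σ_eff√T) = (ln(133.26/145.65) + (0.0 − 0.0 + 0.142173)·2.9598) / 0.917391 = 0.361786
d₂ = d₁ − σ_eff√T = 0.361786 − 0.917391 = -0.555606
N(d₁) = 0.641244,  N(d₂) = 0.289240
V = S₁·e^{−q₁T}·N(d₁) − S₂·e^{−q₂T}·N(d₂) = 85.452168 − 42.127837 = 43.324330
Key observation: r never enters — measured in units of KLM, the claim is a call on S₁/S₂ struck at 1, so only the dividend yields and σ_eff matter.
Δ₁ = e^{−q₁T}·N(d₁) = 0.641244;  Δ₂ = −e^{−q₂T}·N(d₂) = -0.289240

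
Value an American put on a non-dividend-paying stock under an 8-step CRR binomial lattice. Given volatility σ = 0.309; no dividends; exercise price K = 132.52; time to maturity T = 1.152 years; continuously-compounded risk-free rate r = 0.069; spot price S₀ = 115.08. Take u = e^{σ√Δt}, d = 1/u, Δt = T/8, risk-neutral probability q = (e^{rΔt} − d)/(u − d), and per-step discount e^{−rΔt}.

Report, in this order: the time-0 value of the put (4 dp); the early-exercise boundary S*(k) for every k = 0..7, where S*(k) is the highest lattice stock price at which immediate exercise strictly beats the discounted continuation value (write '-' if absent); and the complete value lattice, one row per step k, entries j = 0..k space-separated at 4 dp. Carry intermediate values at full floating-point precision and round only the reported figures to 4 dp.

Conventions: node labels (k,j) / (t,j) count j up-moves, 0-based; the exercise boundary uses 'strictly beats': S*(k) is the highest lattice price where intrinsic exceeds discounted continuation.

price = 22.0894
boundary = - - 91.0231 80.9520 91.0231 102.3471 91.0231 102.3471
tree:
22.0894
30.7599 14.2948
41.4969 21.1738 8.0478
51.5680 30.2634 12.9638 3.5414
60.5249 41.4969 20.1967 6.3552 0.9412
68.4907 51.5680 30.1729 11.1268 1.9528 0.0000
75.5751 60.5249 41.4969 18.8141 4.0515 0.0000 0.0000
81.8757 68.4907 51.5680 30.1729 8.4058 0.0000 0.0000 0.0000
87.4792 75.5751 60.5249 41.4969 17.4400 0.0000 0.0000 0.0000 0.0000

Δt=0.14400, u=1.12441, d=0.88936, q=0.51320, disc=e^(-rΔt)=0.99011
k=8 terminal: V=max(K-S,0) → 87.4792 75.5751 60.5249 41.4969 17.4400 0.0000 0.0000 0.0000 0.0000
k=7: j=0 S=50.6443 intr=81.8757 cont=80.5655 V=81.8757[EX]; j=1 S=64.0293 intr=68.4907 cont=67.1805 V=68.4907[EX]; j=2 S=80.9520 intr=51.5680 cont=50.2579 V=51.5680[EX]; j=3 S=102.3471 intr=30.1729 cont=28.8627 V=30.1729[EX]; j=4 S=129.3969 intr=3.1231 cont=8.4058 V=8.4058[hold]; j=5 S=163.5959 intr=0.0000 cont=0.0000 V=0.0000[hold]; j=6 S=206.8334 intr=0.0000 cont=0.0000 V=0.0000[hold]; j=7 S=261.4984 intr=0.0000 cont=0.0000 V=0.0000[hold]  S*(7)=102.3471
k=6: j=0 S=56.9449 intr=75.5751 cont=74.2649 V=75.5751[EX]; j=1 S=71.9951 intr=60.5249 cont=59.2147 V=60.5249[EX]; j=2 S=91.0231 intr=41.4969 cont=40.1867 V=41.4969[EX]; j=3 S=115.0800 intr=17.4400 cont=18.8141 V=18.8141[hold]; j=4 S=145.4950 intr=0.0000 cont=4.0515 V=4.0515[hold]; j=5 S=183.9486 intr=0.0000 cont=0.0000 V=0.0000[hold]; j=6 S=232.5653 intr=0.0000 cont=0.0000 V=0.0000[hold]  S*(6)=91.0231
k=5: j=0 S=64.0293 intr=68.4907 cont=67.1805 V=68.4907[EX]; j=1 S=80.9520 intr=51.5680 cont=50.2579 V=51.5680[EX]; j=2 S=102.3471 intr=30.1729 cont=29.5609 V=30.1729[EX]; j=3 S=129.3969 intr=3.1231 cont=11.1268 V=11.1268[hold]; j=4 S=163.5959 intr=0.0000 cont=1.9528 V=1.9528[hold]; j=5 S=206.8334 intr=0.0000 cont=0.0000 V=0.0000[hold]  S*(5)=102.3471
k=4: j=0 S=71.9951 intr=60.5249 cont=59.2147 V=60.5249[EX]; j=1 S=91.0231 intr=41.4969 cont=40.1867 V=41.4969[EX]; j=2 S=115.0800 intr=17.4400 cont=20.1967 V=20.1967[hold]; j=3 S=145.4950 intr=0.0000 cont=6.3552 V=6.3552[hold]; j=4 S=183.9486 intr=0.0000 cont=0.9412 V=0.9412[hold]  S*(4)=91.0231
k=3: j=0 S=80.9520 intr=51.5680 cont=50.2579 V=51.5680[EX]; j=1 S=102.3471 intr=30.1729 cont=30.2634 V=30.2634[hold]; j=2 S=129.3969 intr=3.1231 cont=12.9638 V=12.9638[hold]; j=3 S=163.5959 intr=0.0000 cont=3.5414 V=3.5414[hold]  S*(3)=80.9520
k=2: j=0 S=91.0231 intr=41.4969 cont=40.2328 V=41.4969[EX]; j=1 S=115.0800 intr=17.4400 cont=21.1738 V=21.1738[hold]; j=2 S=145.4950 intr=0.0000 cont=8.0478 V=8.0478[hold]  S*(2)=91.0231
k=1: j=0 S=102.3471 intr=30.1729 cont=30.7599 V=30.7599[hold]; j=1 S=129.3969 intr=3.1231 cont=14.2948 V=14.2948[hold]  S*(1)=-
k=0: j=0 S=115.0800 intr=17.4400 cont=22.0894 V=22.0894[hold]  S*(0)=-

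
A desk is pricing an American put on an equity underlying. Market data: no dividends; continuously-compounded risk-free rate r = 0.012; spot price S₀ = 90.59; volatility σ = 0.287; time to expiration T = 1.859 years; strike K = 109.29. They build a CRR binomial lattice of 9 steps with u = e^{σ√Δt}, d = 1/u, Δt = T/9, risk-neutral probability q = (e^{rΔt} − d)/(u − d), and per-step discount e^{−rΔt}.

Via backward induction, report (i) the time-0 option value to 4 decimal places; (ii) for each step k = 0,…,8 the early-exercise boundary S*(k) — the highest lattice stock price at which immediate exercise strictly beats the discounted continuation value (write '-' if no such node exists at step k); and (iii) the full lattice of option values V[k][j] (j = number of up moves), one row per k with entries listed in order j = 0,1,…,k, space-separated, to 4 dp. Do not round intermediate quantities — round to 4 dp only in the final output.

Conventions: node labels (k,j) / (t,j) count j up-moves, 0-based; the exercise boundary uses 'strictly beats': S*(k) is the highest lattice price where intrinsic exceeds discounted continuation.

price = 25.4036
boundary = - - - 61.2543 53.7636 61.2543 69.7886 79.5119 90.5900
tree:
25.4036
32.3466 17.9209
40.0178 24.1013 11.2358
48.0357 31.4322 16.1863 5.8647
55.5264 39.5995 22.6381 9.1943 2.2435
62.1011 48.0357 30.5530 14.0751 3.8889 0.4506
67.8717 55.5264 39.5014 20.8975 6.6658 0.8635 0.0000
72.9367 62.1011 48.0357 29.7781 11.2662 1.6549 0.0000 0.0000
77.3822 67.8717 55.5264 39.5014 18.7000 3.1716 0.0000 0.0000 0.0000
81.2842 72.9367 62.1011 48.0357 29.7781 6.0785 0.0000 0.0000 0.0000 0.0000

Δt=0.20656  u=1.13933  d=0.87771  q=0.47692  discount=0.99752
step 9 (expiry): payoffs max(K−S,0) = 81.2842 72.9367 62.1011 48.0357 29.7781 6.0785 0.0000 0.0000 0.0000 0.0000
step 8: (k=8,j=0): S=31.9078, K−S=77.3822, hold=77.1117 ⇒ V=77.3822 exercise | (k=8,j=1): S=41.4183, K−S=67.8717, hold=67.6011 ⇒ V=67.8717 exercise | (k=8,j=2): S=53.7636, K−S=55.5264, hold=55.2559 ⇒ V=55.5264 exercise | (k=8,j=3): S=69.7886, K−S=39.5014, hold=39.2309 ⇒ V=39.5014 exercise | (k=8,j=4): S=90.5900, K−S=18.7000, hold=18.4294 ⇒ V=18.7000 exercise | (k=8,j=5): S=117.5916, K−S=0.0000, hold=3.1716 ⇒ V=3.1716 continue | (k=8,j=6): S=152.6414, K−S=0.0000, hold=0.0000 ⇒ V=0.0000 continue | (k=8,j=7): S=198.1382, K−S=0.0000, hold=0.0000 ⇒ V=0.0000 continue | (k=8,j=8): S=257.1961, K−S=0.0000, hold=0.0000 ⇒ V=0.0000 continue  boundary S*=90.5900
step 7: (k=7,j=0): S=36.3533, K−S=72.9367, hold=72.6661 ⇒ V=72.9367 exercise | (k=7,j=1): S=47.1889, K−S=62.1011, hold=61.8305 ⇒ V=62.1011 exercise | (k=7,j=2): S=61.2543, K−S=48.0357, hold=47.7652 ⇒ V=48.0357 exercise | (k=7,j=3): S=79.5119, K−S=29.7781, hold=29.5075 ⇒ V=29.7781 exercise | (k=7,j=4): S=103.2115, K−S=6.0785, hold=11.2662 ⇒ V=11.2662 continue | (k=7,j=5): S=133.9752, K−S=0.0000, hold=1.6549 ⇒ V=1.6549 continue | (k=7,j=6): S=173.9083, K−S=0.0000, hold=0.0000 ⇒ V=0.0000 continue | (k=7,j=7): S=225.7441, K−S=0.0000, hold=0.0000 ⇒ V=0.0000 continue  boundary S*=79.5119
step 6: (k=6,j=0): S=41.4183, K−S=67.8717, hold=67.6011 ⇒ V=67.8717 exercise | (k=6,j=1): S=53.7636, K−S=55.5264, hold=55.2559 ⇒ V=55.5264 exercise | (k=6,j=2): S=69.7886, K−S=39.5014, hold=39.2309 ⇒ V=39.5014 exercise | (k=6,j=3): S=90.5900, K−S=18.7000, hold=20.8975 ⇒ V=20.8975 continue | (k=6,j=4): S=117.5916, K−S=0.0000, hold=6.6658 ⇒ V=6.6658 continue | (k=6,j=5): S=152.6414, K−S=0.0000, hold=0.8635 ⇒ V=0.8635 continue | (k=6,j=6): S=198.1382, K−S=0.0000, hold=0.0000 ⇒ V=0.0000 continue  boundary S*=69.7886
step 5: (k=5,j=0): S=47.1889, K−S=62.1011, hold=61.8305 ⇒ V=62.1011 exercise | (k=5,j=1): S=61.2543, K−S=48.0357, hold=47.7652 ⇒ V=48.0357 exercise | (k=5,j=2): S=79.5119, K−S=29.7781, hold=30.5530 ⇒ V=30.5530 continue | (k=5,j=3): S=103.2115, K−S=6.0785, hold=14.0751 ⇒ V=14.0751 continue | (k=5,j=4): S=133.9752, K−S=0.0000, hold=3.8889 ⇒ V=3.8889 continue | (k=5,j=5): S=173.9083, K−S=0.0000, hold=0.4506 ⇒ V=0.4506 continue  boundary S*=61.2543
step 4: (k=4,j=0): S=53.7636, K−S=55.5264, hold=55.2559 ⇒ V=55.5264 exercise | (k=4,j=1): S=69.7886, K−S=39.5014, hold=39.5995 ⇒ V=39.5995 continue | (k=4,j=2): S=90.5900, K−S=18.7000, hold=22.6381 ⇒ V=22.6381 continue | (k=4,j=3): S=117.5916, K−S=0.0000, hold=9.1943 ⇒ V=9.1943 continue | (k=4,j=4): S=152.6414, K−S=0.0000, hold=2.2435 ⇒ V=2.2435 continue  boundary S*=53.7636
step 3: (k=3,j=0): S=61.2543, K−S=48.0357, hold=47.8119 ⇒ V=48.0357 exercise | (k=3,j=1): S=79.5119, K−S=29.7781, hold=31.4322 ⇒ V=31.4322 continue | (k=3,j=2): S=103.2115, K−S=6.0785, hold=16.1863 ⇒ V=16.1863 continue | (k=3,j=3): S=133.9752, K−S=0.0000, hold=5.8647 ⇒ V=5.8647 continue  boundary S*=61.2543
step 2: (k=2,j=0): S=69.7886, K−S=39.5014, hold=40.0178 ⇒ V=40.0178 continue | (k=2,j=1): S=90.5900, K−S=18.7000, hold=24.1013 ⇒ V=24.1013 continue | (k=2,j=2): S=117.5916, K−S=0.0000, hold=11.2358 ⇒ V=11.2358 continue  boundary S*=-
step 1: (k=1,j=0): S=79.5119, K−S=29.7781, hold=32.3466 ⇒ V=32.3466 continue | (k=1,j=1): S=103.2115, K−S=6.0785, hold=17.9209 ⇒ V=17.9209 continue  boundary S*=-
step 0: (k=0,j=0): S=90.5900, K−S=18.7000, hold=25.4036 ⇒ V=25.4036 continue  boundary S*=-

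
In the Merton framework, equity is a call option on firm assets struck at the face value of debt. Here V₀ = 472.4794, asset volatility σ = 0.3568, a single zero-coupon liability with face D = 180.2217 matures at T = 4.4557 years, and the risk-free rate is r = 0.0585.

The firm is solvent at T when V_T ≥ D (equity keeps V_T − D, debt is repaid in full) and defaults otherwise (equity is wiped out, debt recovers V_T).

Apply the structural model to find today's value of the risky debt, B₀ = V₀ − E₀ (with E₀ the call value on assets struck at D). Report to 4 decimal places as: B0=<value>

B0=134.8661

Equity is a call on the firm's assets struck at D = 180.2217:
d₁ = [ln(V₀/D) + (r + σ²/2)T] / (σ√T)
   = [ln(472.4794/180.2217) + (0.0585 + 0.5·0.3568²)·4.4557] / (0.3568·√4.4557)
   = [0.963806 + 0.544278] / 0.753152 = 2.002363
d₂ = d₁ − σ√T = 2.002363 − 0.753152 = 1.249210
N(d₁) = 0.977377,  N(d₂) = 0.894206,  e^(−rT) = 0.770544
E₀ = V₀·N(d₁) − D·e^(−rT)·N(d₂)
   = 472.4794·0.977377 − 180.2217·0.770544·0.894206 = 337.613292
B₀ = V₀ − E₀ = 472.4794 − 337.613292 = 134.866108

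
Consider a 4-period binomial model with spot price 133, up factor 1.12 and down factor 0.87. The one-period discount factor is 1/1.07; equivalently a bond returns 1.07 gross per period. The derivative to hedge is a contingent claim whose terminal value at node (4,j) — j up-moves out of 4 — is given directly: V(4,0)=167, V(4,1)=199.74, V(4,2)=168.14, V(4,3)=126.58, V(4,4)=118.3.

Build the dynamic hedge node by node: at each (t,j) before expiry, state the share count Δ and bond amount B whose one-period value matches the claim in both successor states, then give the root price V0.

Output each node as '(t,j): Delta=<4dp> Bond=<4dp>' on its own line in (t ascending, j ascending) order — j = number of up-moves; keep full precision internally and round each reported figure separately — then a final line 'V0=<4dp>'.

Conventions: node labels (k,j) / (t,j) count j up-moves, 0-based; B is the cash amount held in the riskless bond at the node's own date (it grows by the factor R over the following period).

Arbitrage-free pricing uses the up-move probability p* = (R−d)/(u−d) = 0.8000, discounting each step at R = 1.07.
Payoffs at expiry: V(4,0)=167.0000, V(4,1)=199.7400, V(4,2)=168.1400, V(4,3)=126.5800, V(4,4)=118.3000
(3,0): S=87.5809. Δ = (V_up−V_dn)/(S_up−S_dn) = (199.7400−167.0000)/(98.0906−76.1954) = 1.4953. V = [p*·199.7400 + (1−p*)·167.0000]/1.07 = 180.5533. B = V − Δ·S = 49.5933.
(3,1): S=112.7478. Δ = (V_up−V_dn)/(S_up−S_dn) = (168.1400−199.7400)/(126.2776−98.0906) = -1.1211. V = [p*·168.1400 + (1−p*)·199.7400]/1.07 = 163.0467. B = V − Δ·S = 289.4467.
(3,2): S=145.1466. Δ = (V_up−V_dn)/(S_up−S_dn) = (126.5800−168.1400)/(162.5642−126.2776) = -1.1453. V = [p*·126.5800 + (1−p*)·168.1400]/1.07 = 126.0673. B = V − Δ·S = 292.3073.
(3,3): S=186.8554. Δ = (V_up−V_dn)/(S_up−S_dn) = (118.3000−126.5800)/(209.2781−162.5642) = -0.1772. V = [p*·118.3000 + (1−p*)·126.5800]/1.07 = 112.1084. B = V − Δ·S = 145.2284.
(2,0): S=100.6677. Δ = (V_up−V_dn)/(S_up−S_dn) = (163.0467−180.5533)/(112.7478−87.5809) = -0.6956. V = [p*·163.0467 + (1−p*)·180.5533]/1.07 = 155.6524. B = V − Δ·S = 225.6785.
(2,1): S=129.5952. Δ = (V_up−V_dn)/(S_up−S_dn) = (126.0673−163.0467)/(145.1466−112.7478) = -1.1414. V = [p*·126.0673 + (1−p*)·163.0467]/1.07 = 124.7319. B = V − Δ·S = 272.6497.
(2,2): S=166.8352. Δ = (V_up−V_dn)/(S_up−S_dn) = (112.1084−126.0673)/(186.8554−145.1466) = -0.3347. V = [p*·112.1084 + (1−p*)·126.0673]/1.07 = 107.3834. B = V − Δ·S = 163.2189.
(1,0): S=115.7100. Δ = (V_up−V_dn)/(S_up−S_dn) = (124.7319−155.6524)/(129.5952−100.6677) = -1.0689. V = [p*·124.7319 + (1−p*)·155.6524]/1.07 = 122.3514. B = V − Δ·S = 246.0331.
(1,1): S=148.9600. Δ = (V_up−V_dn)/(S_up−S_dn) = (107.3834−124.7319)/(166.8352−129.5952) = -0.4659. V = [p*·107.3834 + (1−p*)·124.7319]/1.07 = 103.6010. B = V − Δ·S = 172.9954.
(0,0): S=133.0000. Δ = (V_up−V_dn)/(S_up−S_dn) = (103.6010−122.3514)/(148.9600−115.7100) = -0.5639. V = [p*·103.6010 + (1−p*)·122.3514]/1.07 = 100.3281. B = V − Δ·S = 175.3298.
As a check, the time-0 holding Δ(0,0)·S0 + B(0,0) comes to 100.3281 — exactly V0.

(0,0): Delta=-0.5639 Bond=175.3298
(1,0): Delta=-1.0689 Bond=246.0331
(1,1): Delta=-0.4659 Bond=172.9954
(2,0): Delta=-0.6956 Bond=225.6785
(2,1): Delta=-1.1414 Bond=272.6497
(2,2): Delta=-0.3347 Bond=163.2189
(3,0): Delta=1.4953 Bond=49.5933
(3,1): Delta=-1.1211 Bond=289.4467
(3,2): Delta=-1.1453 Bond=292.3073
(3,3): Delta=-0.1772 Bond=145.2284
V0=100.3281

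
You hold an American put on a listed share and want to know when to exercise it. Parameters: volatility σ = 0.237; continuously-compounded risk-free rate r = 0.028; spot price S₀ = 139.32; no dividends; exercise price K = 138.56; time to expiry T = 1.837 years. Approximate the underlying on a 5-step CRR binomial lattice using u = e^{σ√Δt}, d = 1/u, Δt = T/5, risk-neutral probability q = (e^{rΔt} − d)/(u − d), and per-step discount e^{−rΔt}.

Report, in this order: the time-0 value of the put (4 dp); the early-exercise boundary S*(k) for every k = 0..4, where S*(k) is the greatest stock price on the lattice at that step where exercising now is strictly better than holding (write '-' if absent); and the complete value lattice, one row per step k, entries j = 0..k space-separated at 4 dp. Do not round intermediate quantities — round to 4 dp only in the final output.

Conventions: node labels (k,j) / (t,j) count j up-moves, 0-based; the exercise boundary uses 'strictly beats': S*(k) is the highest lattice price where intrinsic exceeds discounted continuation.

Δt=0.36740  u=1.15448  d=0.86619  q=0.50001  discount=0.98977
step 5 (expiry): payoffs max(K−S,0) = 70.6283 48.0182 17.8828 0.0000 0.0000 0.0000
step 4: (k=4,j=0): S=78.4261, K−S=60.1339, hold=58.7158 ⇒ V=60.1339 exercise | (k=4,j=1): S=104.5291, K−S=34.0309, hold=32.6128 ⇒ V=34.0309 exercise | (k=4,j=2): S=139.3200, K−S=0.0000, hold=8.8496 ⇒ V=8.8496 continue | (k=4,j=3): S=185.6905, K−S=0.0000, hold=0.0000 ⇒ V=0.0000 continue | (k=4,j=4): S=247.4948, K−S=0.0000, hold=0.0000 ⇒ V=0.0000 continue  boundary S*=104.5291
step 3: (k=3,j=0): S=90.5418, K−S=48.0182, hold=46.6001 ⇒ V=48.0182 exercise | (k=3,j=1): S=120.6772, K−S=17.8828, hold=21.2205 ⇒ V=21.2205 continue | (k=3,j=2): S=160.8428, K−S=0.0000, hold=4.3794 ⇒ V=4.3794 continue | (k=3,j=3): S=214.3769, K−S=0.0000, hold=0.0000 ⇒ V=0.0000 continue  boundary S*=90.5418
step 2: (k=2,j=0): S=104.5291, K−S=34.0309, hold=34.2646 ⇒ V=34.2646 continue | (k=2,j=1): S=139.3200, K−S=0.0000, hold=12.6687 ⇒ V=12.6687 continue | (k=2,j=2): S=185.6905, K−S=0.0000, hold=2.1672 ⇒ V=2.1672 continue  boundary S*=-
step 1: (k=1,j=0): S=120.6772, K−S=17.8828, hold=23.2262 ⇒ V=23.2262 continue | (k=1,j=1): S=160.8428, K−S=0.0000, hold=7.3419 ⇒ V=7.3419 continue  boundary S*=-
step 0: (k=0,j=0): S=139.3200, K−S=0.0000, hold=15.1274 ⇒ V=15.1274 continue  boundary S*=-

price = 15.1274
boundary = - - - 90.5418 104.5291
tree:
15.1274
23.2262 7.3419
34.2646 12.6687 2.1672
48.0182 21.2205 4.3794 0.0000
60.1339 34.0309 8.8496 0.0000 0.0000
70.6283 48.0182 17.8828 0.0000 0.0000 0.0000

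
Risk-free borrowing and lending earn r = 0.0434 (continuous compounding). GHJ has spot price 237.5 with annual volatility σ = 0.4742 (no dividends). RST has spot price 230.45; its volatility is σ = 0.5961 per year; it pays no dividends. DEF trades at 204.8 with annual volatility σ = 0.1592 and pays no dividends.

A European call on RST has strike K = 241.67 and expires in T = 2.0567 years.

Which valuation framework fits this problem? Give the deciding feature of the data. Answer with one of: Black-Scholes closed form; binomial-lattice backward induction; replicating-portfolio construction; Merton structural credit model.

Key observation: a European claim on RST (strike 241.67) — a lognormal (GBM) underlying with constant rate and volatility — has an exact closed-form value; no lattice or capital structure is involved.

framework: Black-Scholes closed form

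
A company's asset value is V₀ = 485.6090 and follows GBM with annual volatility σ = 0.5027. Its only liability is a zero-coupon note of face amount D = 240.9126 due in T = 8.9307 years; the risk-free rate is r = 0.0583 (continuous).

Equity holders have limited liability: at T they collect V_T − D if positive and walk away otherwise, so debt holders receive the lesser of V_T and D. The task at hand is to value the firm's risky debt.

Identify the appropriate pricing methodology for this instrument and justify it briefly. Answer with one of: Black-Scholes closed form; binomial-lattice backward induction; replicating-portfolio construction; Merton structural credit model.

Key observation: a levered firm with one bullet debt due at 8.9307 years is the canonical structural-credit setup: equity is a call on the firm's assets struck at the face value.

framework: Merton structural credit model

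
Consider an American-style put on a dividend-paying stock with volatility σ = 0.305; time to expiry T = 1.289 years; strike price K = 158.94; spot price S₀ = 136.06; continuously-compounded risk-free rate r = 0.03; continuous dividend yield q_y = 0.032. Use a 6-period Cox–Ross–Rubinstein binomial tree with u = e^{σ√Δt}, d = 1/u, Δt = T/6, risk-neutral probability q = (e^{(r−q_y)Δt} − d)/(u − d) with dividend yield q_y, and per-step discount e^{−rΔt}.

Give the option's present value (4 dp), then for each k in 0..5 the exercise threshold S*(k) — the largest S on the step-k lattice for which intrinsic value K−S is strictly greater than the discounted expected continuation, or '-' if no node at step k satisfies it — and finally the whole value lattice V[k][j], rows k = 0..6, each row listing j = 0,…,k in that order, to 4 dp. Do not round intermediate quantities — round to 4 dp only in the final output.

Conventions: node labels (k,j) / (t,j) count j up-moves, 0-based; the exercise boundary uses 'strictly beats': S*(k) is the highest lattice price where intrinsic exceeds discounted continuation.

Δt=0.21483  u=1.15185  d=0.86817  q=0.46320  discount=0.99358
step 6 (expiry): payoffs max(K−S,0) = 100.6816 81.6454 56.3890 22.8800 0.0000 0.0000 0.0000
step 5: (k=5,j=0): S=67.1049, K−S=91.8351, hold=91.2738 ⇒ V=91.8351 exercise | (k=5,j=1): S=89.0317, K−S=69.9083, hold=69.4972 ⇒ V=69.9083 exercise | (k=5,j=2): S=118.1232, K−S=40.8168, hold=40.6050 ⇒ V=40.8168 exercise | (k=5,j=3): S=156.7205, K−S=2.2195, hold=12.2030 ⇒ V=12.2030 continue | (k=5,j=4): S=207.9296, K−S=0.0000, hold=0.0000 ⇒ V=0.0000 continue | (k=5,j=5): S=275.8715, K−S=0.0000, hold=0.0000 ⇒ V=0.0000 continue  boundary S*=118.1232
step 4: (k=4,j=0): S=77.2946, K−S=81.6454, hold=81.1538 ⇒ V=81.6454 exercise | (k=4,j=1): S=102.5510, K−S=56.3890, hold=56.0705 ⇒ V=56.3890 exercise | (k=4,j=2): S=136.0600, K−S=22.8800, hold=27.3858 ⇒ V=27.3858 continue | (k=4,j=3): S=180.5182, K−S=0.0000, hold=6.5085 ⇒ V=6.5085 continue | (k=4,j=4): S=239.5033, K−S=0.0000, hold=0.0000 ⇒ V=0.0000 continue  boundary S*=102.5510
step 3: (k=3,j=0): S=89.0317, K−S=69.9083, hold=69.4972 ⇒ V=69.9083 exercise | (k=3,j=1): S=118.1232, K−S=40.8168, hold=42.6787 ⇒ V=42.6787 continue | (k=3,j=2): S=156.7205, K−S=2.2195, hold=17.6015 ⇒ V=17.6015 continue | (k=3,j=3): S=207.9296, K−S=0.0000, hold=3.4713 ⇒ V=3.4713 continue  boundary S*=89.0317
step 2: (k=2,j=0): S=102.5510, K−S=56.3890, hold=56.9274 ⇒ V=56.9274 continue | (k=2,j=1): S=136.0600, K−S=22.8800, hold=30.8633 ⇒ V=30.8633 continue | (k=2,j=2): S=180.5182, K−S=0.0000, hold=10.9853 ⇒ V=10.9853 continue  boundary S*=-
step 1: (k=1,j=0): S=118.1232, K−S=40.8168, hold=44.5663 ⇒ V=44.5663 continue | (k=1,j=1): S=156.7205, K−S=2.2195, hold=21.5167 ⇒ V=21.5167 continue  boundary S*=-
step 0: (k=0,j=0): S=136.0600, K−S=22.8800, hold=33.6719 ⇒ V=33.6719 continue  boundary S*=-

price = 33.6719
boundary = - - - 89.0317 102.5510 118.1232
tree:
33.6719
44.5663 21.5167
56.9274 30.8633 10.9853
69.9083 42.6787 17.6015 3.4713
81.6454 56.3890 27.3858 6.5085 0.0000
91.8351 69.9083 40.8168 12.2030 0.0000 0.0000
100.6816 81.6454 56.3890 22.8800 0.0000 0.0000 0.0000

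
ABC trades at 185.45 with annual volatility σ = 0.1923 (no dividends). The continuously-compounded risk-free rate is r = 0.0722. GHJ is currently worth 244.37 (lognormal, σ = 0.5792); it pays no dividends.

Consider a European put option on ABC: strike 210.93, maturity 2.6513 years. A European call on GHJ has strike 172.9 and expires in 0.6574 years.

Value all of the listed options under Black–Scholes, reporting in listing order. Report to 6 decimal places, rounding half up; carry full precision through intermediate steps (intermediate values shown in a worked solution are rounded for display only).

[ABC put K=210.93]
σ√T = 0.1923·√2.6513 = 0.313118
d₁ = (ln(S/K) + (r+σ²/2)T) / (σ√T) = (ln(185.45/210.93) + (0.0722+0.1923²/2)·2.6513) / 0.313118 = (-0.128741 + 0.240445) / 0.313118 = 0.356748
d₂ = d₁ − σ√T = 0.356748 − 0.313118 = 0.043630
e^{−rT} = 0.825782
N(−d₁) = 0.360640,  N(−d₂) = 0.482600
price = K·e^{−rT}·N(−d₂) − S·N(−d₁) = 84.060347 − 66.880723 = 17.179624
[GHJ call K=172.9]
σ√T = 0.5792·√0.6574 = 0.469617
d₁ = (ln(S/K) + (r+σ²/2)T) / (σ√T) = (ln(244.37/172.9) + (0.0722+0.5792²/2)·0.6574) / 0.469617 = (0.345970 + 0.157734) / 0.469617 = 1.072586
d₂ = d₁ − σ√T = 1.072586 − 0.469617 = 0.602970
e^{−rT} = 0.953645
N(d₁) = 0.858272,  N(d₂) = 0.726736
price = S·N(d₁) − K·e^{−rT}·N(d₂) = 209.735825 − 119.827891 = 89.907934

price(ABC put K=210.93) = 17.179624
price(GHJ call K=172.9) = 89.907934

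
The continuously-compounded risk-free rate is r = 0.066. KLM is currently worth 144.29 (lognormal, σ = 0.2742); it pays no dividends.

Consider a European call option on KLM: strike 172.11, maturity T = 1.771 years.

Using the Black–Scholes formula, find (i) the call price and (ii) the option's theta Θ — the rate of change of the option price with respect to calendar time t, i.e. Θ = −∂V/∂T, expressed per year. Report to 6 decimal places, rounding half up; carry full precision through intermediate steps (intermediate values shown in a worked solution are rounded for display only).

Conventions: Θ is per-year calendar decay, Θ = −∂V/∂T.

σ√T = 0.2742·√1.771 = 0.364902
d₁ = (ln(S/K) + (r+σ²/2)T) / (σ√T) = (ln(144.29/172.11) + (0.066+0.2742²/2)·1.771) / 0.364902 = (-0.176309 + 0.183463) / 0.364902 = 0.019606
d₂ = d₁ − σ√T = 0.019606 − 0.364902 = -0.345297
e^{−rT} = 0.889687
N(d₁) = 0.507821,  N(d₂) = 0.364936
Call price V = S·N(d₁) − K·e^{−rT}·N(d₂) = 73.273510 − 55.880406 = 17.393104
φ(d₁) = (1/√(2π))·e^{−d₁²/2} = 0.398866
Θ = −S·φ(d₁)·σ/(2√T) − r·K·e^{−rT}·N(d₂) = −5.929130 − 3.688107 = -9.617237

price = 17.393104
Θ = -9.617237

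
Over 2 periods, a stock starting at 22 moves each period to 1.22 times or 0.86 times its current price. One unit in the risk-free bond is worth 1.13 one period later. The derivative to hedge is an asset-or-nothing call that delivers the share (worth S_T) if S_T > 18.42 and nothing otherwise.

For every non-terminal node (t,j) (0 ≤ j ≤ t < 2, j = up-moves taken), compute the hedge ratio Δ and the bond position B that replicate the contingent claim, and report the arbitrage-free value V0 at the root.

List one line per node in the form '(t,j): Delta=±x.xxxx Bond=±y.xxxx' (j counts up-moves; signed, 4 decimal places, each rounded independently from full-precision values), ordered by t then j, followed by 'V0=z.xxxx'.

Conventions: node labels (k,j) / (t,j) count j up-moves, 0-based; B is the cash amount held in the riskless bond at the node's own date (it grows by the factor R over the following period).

(0,0): Delta=1.4545 Bond=-10.7959
(1,0): Delta=3.3889 Bond=-48.7976
(1,1): Delta=1.0000 Bond=0.0000
V0=21.2036

Under the risk-neutral measure, an up-move has probability p* = (R−d)/(u−d) = 0.7500 and values discount at R = 1.13.
Terminal payoffs: V(2,0)=0.0000, V(2,1)=23.0824, V(2,2)=32.7448
  t=1,j=0: stock 18.9200 → up 23.0824 (V=23.0824), down 16.2712 (V=0.0000). Price 15.3202; hedge Δ=3.3889, bond B=-48.7976.
  t=1,j=1: stock 26.8400 → up 32.7448 (V=32.7448), down 23.0824 (V=23.0824). Price 26.8400; hedge Δ=1.0000, bond B=0.0000.
  t=0,j=0: stock 22.0000 → up 26.8400 (V=26.8400), down 18.9200 (V=15.3202). Price 21.2036; hedge Δ=1.4545, bond B=-10.7959.
Sanity check at the root: Δ(0,0)·S0 + B(0,0) reproduces V0 = 21.2036.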